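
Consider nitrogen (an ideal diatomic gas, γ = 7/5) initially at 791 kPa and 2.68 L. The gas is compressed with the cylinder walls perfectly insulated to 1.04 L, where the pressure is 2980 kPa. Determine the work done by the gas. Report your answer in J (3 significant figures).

W ≈ -2450 J

Adiabatic: W = (P₁V₁ − P₂V₂)/(γ − 1) with γ = 7/5.
P₁V₁ = 2120 J, P₂V₂ = 3099 J.
W = (2120 − 3099) / 0.4 = -2448 J.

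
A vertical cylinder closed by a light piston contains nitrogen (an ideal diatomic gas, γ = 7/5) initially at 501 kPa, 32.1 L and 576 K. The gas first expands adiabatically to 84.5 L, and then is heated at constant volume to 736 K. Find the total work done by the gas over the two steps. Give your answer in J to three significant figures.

W_total ≈ 12900 J

Step 1 (adiabatic): W = (P₁V₁ − P₂V₂)/(γ−1) = (16082 − 10919)/0.4 = 12907 J.
Step 2 (isochoric): W = 0 (constant volume).
W_total = 12907 + 0 = 12907 J.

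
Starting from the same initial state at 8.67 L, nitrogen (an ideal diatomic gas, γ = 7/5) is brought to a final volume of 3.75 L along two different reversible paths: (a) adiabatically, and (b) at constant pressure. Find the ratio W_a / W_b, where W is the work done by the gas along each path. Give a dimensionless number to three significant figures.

Path (a) adiabatic: W = P₁V₁(1 − (V₁/V₂)^(γ−1))/(γ−1) → W_a/(P₁V₁) = -0.9957.
Path (b) isobaric: W = P₁(V₂ − V₁) → W_b/(P₁V₁) = -0.5675.
W_a / W_b = -0.9957 / -0.5675 = 1.755.

W_a / W_b ≈ 1.75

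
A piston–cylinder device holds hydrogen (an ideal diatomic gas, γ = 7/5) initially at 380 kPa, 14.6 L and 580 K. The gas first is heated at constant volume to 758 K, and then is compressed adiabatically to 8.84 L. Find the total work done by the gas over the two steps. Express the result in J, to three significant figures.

Step 1 (isochoric): W = 0 (constant volume).
After step 1: P = 496.6 kPa (V unchanged).
Step 2 (adiabatic): W = (P₁V₁ − P₂V₂)/(γ−1) = (7251 − 8862)/0.4 = -4029 J.
W_total = 0 − 4029 = -4029 J.

W_total ≈ -4030 J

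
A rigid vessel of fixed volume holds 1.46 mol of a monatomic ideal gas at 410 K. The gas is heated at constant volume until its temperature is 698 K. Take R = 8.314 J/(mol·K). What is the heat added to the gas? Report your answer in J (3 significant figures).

Constant volume ⇒ W = 0, so Q = ΔU = nCᵥΔT with Cᵥ = 3R/2 = 12.47 J/(mol·K).
ΔU = (1.46)(12.47)(698 − 410) = 5244 J.

Q ≈ 5240 J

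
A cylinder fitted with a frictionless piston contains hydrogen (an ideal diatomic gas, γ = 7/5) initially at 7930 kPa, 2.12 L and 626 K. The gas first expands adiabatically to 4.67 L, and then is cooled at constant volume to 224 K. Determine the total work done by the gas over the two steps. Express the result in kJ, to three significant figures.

Step 1 (adiabatic): W = (P₁V₁ − P₂V₂)/(γ−1) = (16812 − 12258)/0.4 = 11384 J.
Step 2 (isochoric): W = 0 (constant volume).
W_total = 11384 + 0 = 11384 J.

W_total ≈ 11.4 kJ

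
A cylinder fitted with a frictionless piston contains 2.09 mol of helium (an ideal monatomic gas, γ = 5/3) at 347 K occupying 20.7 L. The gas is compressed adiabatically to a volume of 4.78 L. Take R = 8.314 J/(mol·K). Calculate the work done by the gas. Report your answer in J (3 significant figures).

W ≈ -15000 J

Adiabatic: TV^(γ−1) = const with γ = 5/3.
T₂ = T₁ (V₁/V₂)^(γ−1) = 347 × (20.7/4.78)^0.667 = 347 × 2.657 = 921.9 K.
W_by = nCᵥ(T₁ − T₂) = (2.09)(12.47)(347 − 921.9) = -14985 J.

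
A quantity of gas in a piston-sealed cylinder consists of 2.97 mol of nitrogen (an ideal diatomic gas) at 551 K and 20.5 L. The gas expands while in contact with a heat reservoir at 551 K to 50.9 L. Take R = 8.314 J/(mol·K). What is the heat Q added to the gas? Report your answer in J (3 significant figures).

Q ≈ 12400 J

Isothermal ⇒ ΔU = 0, so Q = W = nRT ln(V₂/V₁).
Q = (2.97)(8.314)(551) ln(50.9/20.5) = 13606 × 0.9094 = 12373 J.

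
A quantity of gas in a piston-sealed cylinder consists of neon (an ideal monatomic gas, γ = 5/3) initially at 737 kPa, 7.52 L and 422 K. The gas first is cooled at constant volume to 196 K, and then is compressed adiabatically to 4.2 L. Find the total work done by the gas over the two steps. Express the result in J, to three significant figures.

W_total ≈ -1830 J

Step 1 (isochoric): W = 0 (constant volume).
After step 1: P = 342.3 kPa (V unchanged).
Step 2 (adiabatic): W = (P₁V₁ − P₂V₂)/(γ−1) = (2574 − 3796)/0.667 = -1832 J.
W_total = 0 − 1832 = -1832 J.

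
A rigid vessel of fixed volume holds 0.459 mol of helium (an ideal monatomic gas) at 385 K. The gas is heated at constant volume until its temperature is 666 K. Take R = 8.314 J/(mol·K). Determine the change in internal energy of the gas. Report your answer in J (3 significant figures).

ΔU ≈ 1610 J

Constant volume ⇒ W = 0, so Q = ΔU = nCᵥΔT with Cᵥ = 3R/2 = 12.47 J/(mol·K).
ΔU = (0.459)(12.47)(666 − 385) = 1608 J.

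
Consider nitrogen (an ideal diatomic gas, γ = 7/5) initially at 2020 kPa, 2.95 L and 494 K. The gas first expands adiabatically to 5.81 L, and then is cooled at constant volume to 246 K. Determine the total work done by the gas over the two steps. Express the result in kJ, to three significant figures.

W_total ≈ 3.54 kJ

Step 1 (adiabatic): W = (P₁V₁ − P₂V₂)/(γ−1) = (5959 − 4544)/0.4 = 3538 J.
Step 2 (isochoric): W = 0 (constant volume).
W_total = 3538 + 0 = 3538 J.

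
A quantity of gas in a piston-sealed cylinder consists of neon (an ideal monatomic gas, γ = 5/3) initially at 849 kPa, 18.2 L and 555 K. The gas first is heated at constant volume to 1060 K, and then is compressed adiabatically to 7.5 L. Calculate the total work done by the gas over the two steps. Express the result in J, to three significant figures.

W_total ≈ -35700 J

Step 1 (isochoric): W = 0 (constant volume).
After step 1: P = 1622 kPa (V unchanged).
Step 2 (adiabatic): W = (P₁V₁ − P₂V₂)/(γ−1) = (29512 − 53292)/0.667 = -35671 J.
W_total = 0 − 35671 = -35671 J.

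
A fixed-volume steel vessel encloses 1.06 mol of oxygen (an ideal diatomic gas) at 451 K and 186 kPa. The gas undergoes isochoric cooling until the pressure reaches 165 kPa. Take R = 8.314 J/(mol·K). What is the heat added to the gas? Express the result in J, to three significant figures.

Q ≈ -1120 J

Constant volume ⇒ W = 0, so Q = ΔU = nCᵥΔT with Cᵥ = 5R/2 = 20.79 J/(mol·K).
At constant V, T₂/T₁ = P₂/P₁ ⇒ ΔT = T₁(P₂/P₁ − 1) = 451·(165/186 − 1) = -50.92 K.
ΔU = (1.06)(20.79)(-50.92) = -1122 J.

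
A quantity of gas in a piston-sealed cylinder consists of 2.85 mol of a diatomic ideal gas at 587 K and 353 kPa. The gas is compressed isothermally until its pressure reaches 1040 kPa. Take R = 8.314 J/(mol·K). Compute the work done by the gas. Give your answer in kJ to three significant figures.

W ≈ -15.0 kJ

Isothermal process: W = nRT ln(V₂/V₁) = nRT ln(P₁/P₂).
W = (2.85)(8.314)(587) × ln(353/1040)
  = 13909 × ln(0.3394) = 13909 × -1.081
W_by_gas = -15029 J.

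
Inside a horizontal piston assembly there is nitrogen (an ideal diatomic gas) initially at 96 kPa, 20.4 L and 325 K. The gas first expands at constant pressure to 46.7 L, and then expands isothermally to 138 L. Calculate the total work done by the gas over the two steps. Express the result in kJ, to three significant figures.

Step 1 (isobaric): W = PΔV = (96 kPa)(46.7 − 20.4 L) = 2525 J.
After step 1: P = 96 kPa, V = 46.7 L, T = 744 K.
Step 2 (isothermal): W = P₁V₁ ln(V₂/V₁) = (4483) ln(138/46.7) = 4858 J.
W_total = 2525 + 4858 = 7382 J.

W_total ≈ 7.38 kJ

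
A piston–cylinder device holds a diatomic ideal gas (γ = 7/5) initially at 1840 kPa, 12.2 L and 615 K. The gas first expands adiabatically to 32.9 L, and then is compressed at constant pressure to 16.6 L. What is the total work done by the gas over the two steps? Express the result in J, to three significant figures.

Step 1 (adiabatic): W = (P₁V₁ − P₂V₂)/(γ−1) = (22448 − 15095)/0.4 = 18382 J.
After step 1: P = 458.8 kPa, V = 32.9 L, T = 413.6 K.
Step 2 (isobaric): W = PΔV = (458.8 kPa)(16.6 − 32.9 L) = -7479 J.
W_total = 18382 − 7479 = 10903 J.

W_total ≈ 10900 J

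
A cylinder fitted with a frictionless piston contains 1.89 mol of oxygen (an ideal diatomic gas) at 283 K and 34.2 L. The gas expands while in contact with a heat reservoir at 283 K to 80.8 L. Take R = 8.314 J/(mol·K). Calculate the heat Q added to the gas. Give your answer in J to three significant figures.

Isothermal ⇒ ΔU = 0, so Q = W = nRT ln(V₂/V₁).
Q = (1.89)(8.314)(283) ln(80.8/34.2) = 4447 × 0.8598 = 3823 J.

Q ≈ 3820 J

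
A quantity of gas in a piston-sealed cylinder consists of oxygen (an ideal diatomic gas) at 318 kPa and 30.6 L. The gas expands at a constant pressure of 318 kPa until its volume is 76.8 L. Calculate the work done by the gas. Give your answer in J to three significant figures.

W ≈ 14700 J

Isobaric: W = P ΔV.
W = (318 kPa)(76.8 − 30.6 L) = (318)(46.2) = 14692 J.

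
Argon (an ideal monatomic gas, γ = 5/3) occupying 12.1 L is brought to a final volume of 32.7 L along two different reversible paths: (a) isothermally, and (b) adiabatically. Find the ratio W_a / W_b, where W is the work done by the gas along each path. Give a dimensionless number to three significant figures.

W_a / W_b ≈ 1.37

Path (a) isothermal: W = P₁V₁ ln(V₂/V₁) → W_a/(P₁V₁) = 0.9942.
Path (b) adiabatic: W = P₁V₁(1 − (V₁/V₂)^(γ−1))/(γ−1) → W_b/(P₁V₁) = 0.7269.
W_a / W_b = 0.9942 / 0.7269 = 1.368.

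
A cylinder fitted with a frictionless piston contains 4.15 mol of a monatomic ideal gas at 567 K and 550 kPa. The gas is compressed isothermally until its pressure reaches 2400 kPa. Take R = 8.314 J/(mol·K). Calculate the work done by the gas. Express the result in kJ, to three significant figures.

Isothermal process: W = nRT ln(V₂/V₁) = nRT ln(P₁/P₂).
W = (4.15)(8.314)(567) × ln(550/2400)
  = 19563 × ln(0.2292) = 19563 × -1.473
W_by_gas = -28823 J.

W ≈ -28.8 kJ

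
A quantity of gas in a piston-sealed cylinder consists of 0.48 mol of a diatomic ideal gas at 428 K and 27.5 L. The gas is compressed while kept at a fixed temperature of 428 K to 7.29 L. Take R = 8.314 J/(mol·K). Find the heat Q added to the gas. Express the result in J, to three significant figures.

Q ≈ -2270 J

Isothermal ⇒ ΔU = 0, so Q = W = nRT ln(V₂/V₁).
Q = (0.48)(8.314)(428) ln(7.29/27.5) = 1708 × -1.328 = -2268 J.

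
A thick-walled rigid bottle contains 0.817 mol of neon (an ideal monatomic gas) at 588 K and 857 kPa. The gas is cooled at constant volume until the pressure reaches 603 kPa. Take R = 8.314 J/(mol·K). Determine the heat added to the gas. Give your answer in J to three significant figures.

Q ≈ -1780 J

Constant volume ⇒ W = 0, so Q = ΔU = nCᵥΔT with Cᵥ = 3R/2 = 12.47 J/(mol·K).
At constant V, T₂/T₁ = P₂/P₁ ⇒ ΔT = T₁(P₂/P₁ − 1) = 588·(603/857 − 1) = -174.3 K.
ΔU = (0.817)(12.47)(-174.3) = -1776 J.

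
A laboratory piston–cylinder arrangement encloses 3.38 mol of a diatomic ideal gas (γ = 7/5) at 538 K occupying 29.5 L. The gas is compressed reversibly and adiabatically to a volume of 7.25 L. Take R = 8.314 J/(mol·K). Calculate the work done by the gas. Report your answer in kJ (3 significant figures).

W ≈ -28.5 kJ

Adiabatic: TV^(γ−1) = const with γ = 7/5.
T₂ = T₁ (V₁/V₂)^(γ−1) = 538 × (29.5/7.25)^0.4 = 538 × 1.753 = 943.1 K.
W_by = nCᵥ(T₁ − T₂) = (3.38)(20.79)(538 − 943.1) = -28462 J.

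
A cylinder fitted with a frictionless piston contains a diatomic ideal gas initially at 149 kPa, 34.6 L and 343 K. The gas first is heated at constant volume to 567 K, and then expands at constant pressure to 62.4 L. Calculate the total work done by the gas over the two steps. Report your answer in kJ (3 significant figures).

W_total ≈ 6.85 kJ

Step 1 (isochoric): W = 0 (constant volume).
After step 1: P = 246.3 kPa (V unchanged).
Step 2 (isobaric): W = PΔV = (246.3 kPa)(62.4 − 34.6 L) = 6847 J.
W_total = 0 + 6847 = 6847 J.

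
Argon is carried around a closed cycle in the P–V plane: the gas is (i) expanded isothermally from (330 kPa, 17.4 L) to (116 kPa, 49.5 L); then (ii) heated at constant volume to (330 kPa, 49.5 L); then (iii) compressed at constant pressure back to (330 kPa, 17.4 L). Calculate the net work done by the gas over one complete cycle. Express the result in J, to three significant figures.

W_net ≈ -4590 J

Leg (i): W = PᵢVᵢ ln(V_f/Vᵢ) = (5742) ln(49.5/17.4) = 6003 J.
Leg (ii): W = 0.
Leg (iii): W = PΔV = (330)(17.4 − 49.5) = -10593 J.
W_net = 6003 − 10593 = -4590 J.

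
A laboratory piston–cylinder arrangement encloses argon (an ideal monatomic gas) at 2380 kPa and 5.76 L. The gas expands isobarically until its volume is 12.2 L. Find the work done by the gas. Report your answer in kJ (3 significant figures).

W ≈ 15.3 kJ

Isobaric: W = P ΔV.
W = (2380 kPa)(12.2 − 5.76 L) = (2380)(6.44) = 15327 J.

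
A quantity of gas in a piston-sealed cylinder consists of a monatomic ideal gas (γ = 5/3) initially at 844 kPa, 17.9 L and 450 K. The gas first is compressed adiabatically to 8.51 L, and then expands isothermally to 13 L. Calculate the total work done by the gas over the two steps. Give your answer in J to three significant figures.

Step 1 (adiabatic): W = (P₁V₁ − P₂V₂)/(γ−1) = (15108 − 24801)/0.667 = -14541 J.
After step 1: P = 2914 kPa, V = 8.51 L, T = 738.7 K.
Step 2 (isothermal): W = P₁V₁ ln(V₂/V₁) = (24801) ln(13/8.51) = 10509 J.
W_total = -14541 + 10509 = -4032 J.

W_total ≈ -4030 J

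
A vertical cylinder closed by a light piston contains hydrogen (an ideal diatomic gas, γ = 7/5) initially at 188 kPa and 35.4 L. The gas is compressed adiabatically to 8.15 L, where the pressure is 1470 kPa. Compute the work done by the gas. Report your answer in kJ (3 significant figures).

W ≈ -13.3 kJ

Adiabatic: W = (P₁V₁ − P₂V₂)/(γ − 1) with γ = 7/5.
P₁V₁ = 6655 J, P₂V₂ = 11980 J.
W = (6655 − 11980) / 0.4 = -13313 J.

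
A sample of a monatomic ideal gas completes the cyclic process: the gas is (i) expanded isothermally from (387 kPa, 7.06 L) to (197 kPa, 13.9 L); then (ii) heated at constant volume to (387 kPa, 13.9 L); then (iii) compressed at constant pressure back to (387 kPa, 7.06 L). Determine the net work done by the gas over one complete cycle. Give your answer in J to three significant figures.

Leg (i): W = PᵢVᵢ ln(V_f/Vᵢ) = (2732) ln(13.9/7.06) = 1851 J.
Leg (ii): W = 0.
Leg (iii): W = PΔV = (387)(7.06 − 13.9) = -2647 J.
W_net = 1851 − 2647 = -796.2 J.

W_net ≈ -796 J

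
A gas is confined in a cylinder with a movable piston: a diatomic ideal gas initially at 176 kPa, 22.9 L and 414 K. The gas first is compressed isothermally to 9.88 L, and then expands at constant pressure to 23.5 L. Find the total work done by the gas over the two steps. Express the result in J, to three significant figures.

Step 1 (isothermal): W = P₁V₁ ln(V₂/V₁) = (4030) ln(9.88/22.9) = -3388 J.
After step 1: P = 407.9 kPa, V = 9.88 L, T = 414 K.
Step 2 (isobaric): W = PΔV = (407.9 kPa)(23.5 − 9.88 L) = 5556 J.
W_total = -3388 + 5556 = 2168 J.

W_total ≈ 2170 J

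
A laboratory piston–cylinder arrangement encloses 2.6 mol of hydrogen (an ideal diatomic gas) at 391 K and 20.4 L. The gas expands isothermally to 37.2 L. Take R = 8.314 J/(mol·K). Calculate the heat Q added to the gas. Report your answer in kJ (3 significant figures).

Q ≈ 5.08 kJ

Isothermal ⇒ ΔU = 0, so Q = W = nRT ln(V₂/V₁).
Q = (2.6)(8.314)(391) ln(37.2/20.4) = 8452 × 0.6008 = 5078 J.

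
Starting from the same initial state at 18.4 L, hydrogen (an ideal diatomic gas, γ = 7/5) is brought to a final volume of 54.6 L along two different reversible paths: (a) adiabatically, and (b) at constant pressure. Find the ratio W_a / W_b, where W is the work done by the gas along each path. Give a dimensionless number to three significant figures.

W_a / W_b ≈ 0.448

Path (a) adiabatic: W = P₁V₁(1 − (V₁/V₂)^(γ−1))/(γ−1) → W_a/(P₁V₁) = 0.882.
Path (b) isobaric: W = P₁(V₂ − V₁) → W_b/(P₁V₁) = 1.967.
W_a / W_b = 0.882 / 1.967 = 0.4483.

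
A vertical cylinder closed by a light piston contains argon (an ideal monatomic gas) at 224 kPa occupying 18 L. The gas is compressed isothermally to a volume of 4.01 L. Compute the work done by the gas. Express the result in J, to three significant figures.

W ≈ -6050 J

Isothermal: W = nRT ln(V₂/V₁) = P₁V₁ ln(V₂/V₁).
P₁V₁ = (224 kPa)(18 L) = 4032 J.
W = 4032 × ln(4.01/18) = 4032 × -1.502
W_by_gas = -6054 J.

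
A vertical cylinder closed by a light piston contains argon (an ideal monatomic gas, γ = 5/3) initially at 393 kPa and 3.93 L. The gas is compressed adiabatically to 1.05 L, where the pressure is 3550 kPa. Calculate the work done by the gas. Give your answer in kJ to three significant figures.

W ≈ -3.27 kJ

Adiabatic: W = (P₁V₁ − P₂V₂)/(γ − 1) with γ = 5/3.
P₁V₁ = 1544 J, P₂V₂ = 3728 J.
W = (1544 − 3728) / 0.6667 = -3275 J.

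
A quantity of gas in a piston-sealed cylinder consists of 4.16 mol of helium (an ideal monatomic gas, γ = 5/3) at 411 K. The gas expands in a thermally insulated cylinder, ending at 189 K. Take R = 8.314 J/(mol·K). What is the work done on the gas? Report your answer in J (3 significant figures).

W ≈ -11500 J

Adiabatic ⇒ Q = 0, so W_by = −ΔU = nCᵥ(T₁ − T₂).
Cᵥ = 3R/2 = 12.47 J/(mol·K).
W = (4.16)(12.47)(411 − 189) = 11517 J.
Work on gas = −W_by = -11517 J.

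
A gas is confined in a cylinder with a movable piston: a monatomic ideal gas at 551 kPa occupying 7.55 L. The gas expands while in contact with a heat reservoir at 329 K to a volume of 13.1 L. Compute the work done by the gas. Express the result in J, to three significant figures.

W ≈ 2290 J

Isothermal: W = nRT ln(V₂/V₁) = P₁V₁ ln(V₂/V₁).
P₁V₁ = (551 kPa)(7.55 L) = 4160 J.
W = 4160 × ln(13.1/7.55) = 4160 × 0.5511
W_by_gas = 2292 J.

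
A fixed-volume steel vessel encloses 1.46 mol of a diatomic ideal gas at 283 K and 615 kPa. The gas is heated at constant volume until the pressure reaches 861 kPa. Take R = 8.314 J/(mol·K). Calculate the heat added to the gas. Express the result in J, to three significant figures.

Constant volume ⇒ W = 0, so Q = ΔU = nCᵥΔT with Cᵥ = 5R/2 = 20.79 J/(mol·K).
At constant V, T₂/T₁ = P₂/P₁ ⇒ ΔT = T₁(P₂/P₁ − 1) = 283·(861/615 − 1) = 113.2 K.
ΔU = (1.46)(20.79)(113.2) = 3435 J.

Q ≈ 3440 J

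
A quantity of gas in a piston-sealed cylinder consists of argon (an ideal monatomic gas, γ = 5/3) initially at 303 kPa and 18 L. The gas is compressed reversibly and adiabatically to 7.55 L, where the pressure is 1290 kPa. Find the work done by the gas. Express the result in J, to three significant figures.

Adiabatic: W = (P₁V₁ − P₂V₂)/(γ − 1) with γ = 5/3.
P₁V₁ = 5454 J, P₂V₂ = 9740 J.
W = (5454 − 9740) / 0.6667 = -6428 J.

W ≈ -6430 J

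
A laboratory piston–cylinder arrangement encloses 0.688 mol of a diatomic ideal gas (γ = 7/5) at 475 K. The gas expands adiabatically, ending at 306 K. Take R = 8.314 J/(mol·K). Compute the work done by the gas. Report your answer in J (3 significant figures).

W ≈ 2420 J

Adiabatic ⇒ Q = 0, so W_by = −ΔU = nCᵥ(T₁ − T₂).
Cᵥ = 5R/2 = 20.79 J/(mol·K).
W = (0.688)(20.79)(475 − 306) = 2417 J.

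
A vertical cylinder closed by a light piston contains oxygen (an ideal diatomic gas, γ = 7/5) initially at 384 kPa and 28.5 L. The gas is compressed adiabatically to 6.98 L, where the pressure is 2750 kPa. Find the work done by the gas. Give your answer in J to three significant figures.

W ≈ -20600 J

Adiabatic: W = (P₁V₁ − P₂V₂)/(γ − 1) with γ = 7/5.
P₁V₁ = 10944 J, P₂V₂ = 19195 J.
W = (10944 − 19195) / 0.4 = -20628 J.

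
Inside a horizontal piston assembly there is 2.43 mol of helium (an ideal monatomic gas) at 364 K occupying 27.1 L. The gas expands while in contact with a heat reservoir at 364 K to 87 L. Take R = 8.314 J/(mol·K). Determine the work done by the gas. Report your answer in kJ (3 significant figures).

Isothermal: W = nRT ln(V₂/V₁).
W = (2.43)(8.314)(364) × ln(87/27.1)
  = 7354 × 1.166
W_by_gas = 8577 J.

W ≈ 8.58 kJ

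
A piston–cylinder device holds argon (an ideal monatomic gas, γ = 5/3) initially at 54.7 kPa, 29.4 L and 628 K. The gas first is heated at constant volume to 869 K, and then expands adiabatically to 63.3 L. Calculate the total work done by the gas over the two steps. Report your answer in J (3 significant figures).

Step 1 (isochoric): W = 0 (constant volume).
After step 1: P = 75.69 kPa (V unchanged).
Step 2 (adiabatic): W = (P₁V₁ − P₂V₂)/(γ−1) = (2225 − 1335)/0.667 = 1336 J.
W_total = 0 + 1336 = 1336 J.

W_total ≈ 1340 J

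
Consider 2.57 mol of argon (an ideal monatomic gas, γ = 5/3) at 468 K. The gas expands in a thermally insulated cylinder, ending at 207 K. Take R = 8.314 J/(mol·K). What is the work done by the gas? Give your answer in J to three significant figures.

Adiabatic ⇒ Q = 0, so W_by = −ΔU = nCᵥ(T₁ − T₂).
Cᵥ = 3R/2 = 12.47 J/(mol·K).
W = (2.57)(12.47)(468 − 207) = 8365 J.

W ≈ 8370 J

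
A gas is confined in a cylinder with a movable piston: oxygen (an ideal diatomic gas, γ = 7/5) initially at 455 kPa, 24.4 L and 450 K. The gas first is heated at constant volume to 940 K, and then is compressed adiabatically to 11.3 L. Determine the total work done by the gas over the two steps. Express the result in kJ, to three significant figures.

W_total ≈ -20.9 kJ

Step 1 (isochoric): W = 0 (constant volume).
After step 1: P = 950.4 kPa (V unchanged).
Step 2 (adiabatic): W = (P₁V₁ − P₂V₂)/(γ−1) = (23191 − 31553)/0.4 = -20905 J.
W_total = 0 − 20905 = -20905 J.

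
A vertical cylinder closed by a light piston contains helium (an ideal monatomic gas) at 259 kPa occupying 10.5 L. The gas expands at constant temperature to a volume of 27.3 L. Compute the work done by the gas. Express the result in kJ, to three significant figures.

W ≈ 2.60 kJ

Isothermal: W = nRT ln(V₂/V₁) = P₁V₁ ln(V₂/V₁).
P₁V₁ = (259 kPa)(10.5 L) = 2720 J.
W = 2720 × ln(27.3/10.5) = 2720 × 0.9555
W_by_gas = 2599 J.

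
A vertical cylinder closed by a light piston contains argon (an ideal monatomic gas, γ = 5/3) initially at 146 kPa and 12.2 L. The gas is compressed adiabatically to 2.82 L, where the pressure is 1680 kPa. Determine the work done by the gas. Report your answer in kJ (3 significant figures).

Adiabatic: W = (P₁V₁ − P₂V₂)/(γ − 1) with γ = 5/3.
P₁V₁ = 1781 J, P₂V₂ = 4738 J.
W = (1781 − 4738) / 0.6667 = -4435 J.

W ≈ -4.43 kJ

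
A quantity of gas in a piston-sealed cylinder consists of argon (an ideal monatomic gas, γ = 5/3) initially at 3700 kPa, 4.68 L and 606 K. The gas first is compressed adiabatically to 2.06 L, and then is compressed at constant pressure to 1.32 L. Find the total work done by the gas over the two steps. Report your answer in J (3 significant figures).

Step 1 (adiabatic): W = (P₁V₁ − P₂V₂)/(γ−1) = (17316 − 29925)/0.667 = -18913 J.
After step 1: P = 14527 kPa, V = 2.06 L, T = 1047 K.
Step 2 (isobaric): W = PΔV = (14527 kPa)(1.32 − 2.06 L) = -10750 J.
W_total = -18913 − 10750 = -29663 J.

W_total ≈ -29700 J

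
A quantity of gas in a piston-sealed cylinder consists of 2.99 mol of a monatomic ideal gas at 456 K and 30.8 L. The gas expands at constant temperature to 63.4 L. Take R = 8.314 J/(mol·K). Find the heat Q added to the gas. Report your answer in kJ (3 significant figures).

Q ≈ 8.18 kJ

Isothermal ⇒ ΔU = 0, so Q = W = nRT ln(V₂/V₁).
Q = (2.99)(8.314)(456) ln(63.4/30.8) = 11336 × 0.7219 = 8184 J.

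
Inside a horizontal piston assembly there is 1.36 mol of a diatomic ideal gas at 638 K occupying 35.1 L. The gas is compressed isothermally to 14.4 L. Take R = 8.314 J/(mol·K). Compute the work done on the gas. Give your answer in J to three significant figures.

W ≈ 6430 J

Isothermal: W = nRT ln(V₂/V₁).
W = (1.36)(8.314)(638) × ln(14.4/35.1)
  = 7214 × -0.891
W_by_gas = -6427 J; work on gas = −W_by = 6427 J.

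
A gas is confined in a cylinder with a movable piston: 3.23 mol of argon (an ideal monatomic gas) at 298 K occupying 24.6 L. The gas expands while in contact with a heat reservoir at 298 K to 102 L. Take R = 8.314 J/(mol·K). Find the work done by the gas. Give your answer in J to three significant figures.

W ≈ 11400 J

Isothermal: W = nRT ln(V₂/V₁).
W = (3.23)(8.314)(298) × ln(102/24.6)
  = 8003 × 1.422
W_by_gas = 11381 J.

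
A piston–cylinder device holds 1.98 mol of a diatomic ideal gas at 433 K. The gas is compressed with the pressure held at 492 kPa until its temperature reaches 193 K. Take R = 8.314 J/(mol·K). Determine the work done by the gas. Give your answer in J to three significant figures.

W ≈ -3950 J

Isobaric: W = P ΔV = nR ΔT.
W = (1.98)(8.314)(193 − 433) = -3951 J.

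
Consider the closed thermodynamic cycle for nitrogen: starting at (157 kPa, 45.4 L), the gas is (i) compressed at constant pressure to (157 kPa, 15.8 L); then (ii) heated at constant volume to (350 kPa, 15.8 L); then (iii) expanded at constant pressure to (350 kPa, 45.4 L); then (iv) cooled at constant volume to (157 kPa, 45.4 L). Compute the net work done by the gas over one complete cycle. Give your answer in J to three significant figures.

W_net ≈ 5710 J

Constant-volume legs do no work.
W(i) = (157)(15.8 − 45.4) = -4647 J; W(iii) = (350)(45.4 − 15.8) = 10360 J.
W_net = -4647 + 10360 = 5713 J (the clockwise enclosed area).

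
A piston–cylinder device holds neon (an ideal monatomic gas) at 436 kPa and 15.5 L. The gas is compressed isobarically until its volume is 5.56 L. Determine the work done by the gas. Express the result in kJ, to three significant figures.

Isobaric: W = P ΔV.
W = (436 kPa)(5.56 − 15.5 L) = (436)(-9.94) = -4334 J.

W ≈ -4.33 kJ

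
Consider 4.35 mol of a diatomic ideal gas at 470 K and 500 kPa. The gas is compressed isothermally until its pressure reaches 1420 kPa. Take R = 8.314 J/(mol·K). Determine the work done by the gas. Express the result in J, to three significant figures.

Isothermal process: W = nRT ln(V₂/V₁) = nRT ln(P₁/P₂).
W = (4.35)(8.314)(470) × ln(500/1420)
  = 16998 × ln(0.3521) = 16998 × -1.044
W_by_gas = -17743 J.

W ≈ -17700 J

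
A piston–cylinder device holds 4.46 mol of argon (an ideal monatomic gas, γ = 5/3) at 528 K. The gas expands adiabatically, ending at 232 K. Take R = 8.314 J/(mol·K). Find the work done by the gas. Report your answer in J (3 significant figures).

Adiabatic ⇒ Q = 0, so W_by = −ΔU = nCᵥ(T₁ − T₂).
Cᵥ = 3R/2 = 12.47 J/(mol·K).
W = (4.46)(12.47)(528 − 232) = 16464 J.

W ≈ 16500 J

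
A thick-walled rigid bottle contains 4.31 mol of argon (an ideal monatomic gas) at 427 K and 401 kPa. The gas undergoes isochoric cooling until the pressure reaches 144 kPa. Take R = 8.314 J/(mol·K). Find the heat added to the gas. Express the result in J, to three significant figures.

Constant volume ⇒ W = 0, so Q = ΔU = nCᵥΔT with Cᵥ = 3R/2 = 12.47 J/(mol·K).
At constant V, T₂/T₁ = P₂/P₁ ⇒ ΔT = T₁(P₂/P₁ − 1) = 427·(144/401 − 1) = -273.7 K.
ΔU = (4.31)(12.47)(-273.7) = -14709 J.

Q ≈ -14700 J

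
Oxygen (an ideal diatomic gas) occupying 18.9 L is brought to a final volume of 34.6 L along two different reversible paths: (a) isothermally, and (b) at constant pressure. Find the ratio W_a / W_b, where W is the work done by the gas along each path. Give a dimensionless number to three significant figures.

Path (a) isothermal: W = P₁V₁ ln(V₂/V₁) → W_a/(P₁V₁) = 0.6047.
Path (b) isobaric: W = P₁(V₂ − V₁) → W_b/(P₁V₁) = 0.8307.
W_a / W_b = 0.6047 / 0.8307 = 0.7279.

W_a / W_b ≈ 0.728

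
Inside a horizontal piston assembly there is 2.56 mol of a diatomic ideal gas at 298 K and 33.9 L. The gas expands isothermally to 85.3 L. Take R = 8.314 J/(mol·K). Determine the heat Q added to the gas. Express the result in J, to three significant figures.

Q ≈ 5850 J

Isothermal ⇒ ΔU = 0, so Q = W = nRT ln(V₂/V₁).
Q = (2.56)(8.314)(298) ln(85.3/33.9) = 6343 × 0.9228 = 5853 J.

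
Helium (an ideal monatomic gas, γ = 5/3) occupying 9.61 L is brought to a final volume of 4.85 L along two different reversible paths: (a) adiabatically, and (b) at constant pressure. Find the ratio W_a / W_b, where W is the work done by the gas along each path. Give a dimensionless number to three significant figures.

Path (a) adiabatic: W = P₁V₁(1 − (V₁/V₂)^(γ−1))/(γ−1) → W_a/(P₁V₁) = -0.8664.
Path (b) isobaric: W = P₁(V₂ − V₁) → W_b/(P₁V₁) = -0.4953.
W_a / W_b = -0.8664 / -0.4953 = 1.749.

W_a / W_b ≈ 1.75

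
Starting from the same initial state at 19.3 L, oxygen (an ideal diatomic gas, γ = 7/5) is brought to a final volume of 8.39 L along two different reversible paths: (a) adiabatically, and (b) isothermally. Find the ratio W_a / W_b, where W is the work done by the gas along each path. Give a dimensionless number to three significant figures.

W_a / W_b ≈ 1.19

Path (a) adiabatic: W = P₁V₁(1 − (V₁/V₂)^(γ−1))/(γ−1) → W_a/(P₁V₁) = -0.9887.
Path (b) isothermal: W = P₁V₁ ln(V₂/V₁) → W_b/(P₁V₁) = -0.8331.
W_a / W_b = -0.9887 / -0.8331 = 1.187.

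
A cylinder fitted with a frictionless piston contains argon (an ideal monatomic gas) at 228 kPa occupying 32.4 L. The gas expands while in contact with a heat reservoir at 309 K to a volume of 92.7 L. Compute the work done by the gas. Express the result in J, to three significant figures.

Isothermal: W = nRT ln(V₂/V₁) = P₁V₁ ln(V₂/V₁).
P₁V₁ = (228 kPa)(32.4 L) = 7387 J.
W = 7387 × ln(92.7/32.4) = 7387 × 1.051
W_by_gas = 7765 J.

W ≈ 7770 J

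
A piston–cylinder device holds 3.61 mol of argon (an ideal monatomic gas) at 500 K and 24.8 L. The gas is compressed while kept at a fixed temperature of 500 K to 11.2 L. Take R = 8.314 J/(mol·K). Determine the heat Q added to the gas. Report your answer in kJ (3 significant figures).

Isothermal ⇒ ΔU = 0, so Q = W = nRT ln(V₂/V₁).
Q = (3.61)(8.314)(500) ln(11.2/24.8) = 15007 × -0.7949 = -11929 J.

Q ≈ -11.9 kJ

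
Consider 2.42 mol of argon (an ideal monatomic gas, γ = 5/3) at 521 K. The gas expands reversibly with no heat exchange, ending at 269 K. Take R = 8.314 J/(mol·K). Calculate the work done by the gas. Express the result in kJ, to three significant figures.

W ≈ 7.61 kJ

Adiabatic ⇒ Q = 0, so W_by = −ΔU = nCᵥ(T₁ − T₂).
Cᵥ = 3R/2 = 12.47 J/(mol·K).
W = (2.42)(12.47)(521 − 269) = 7605 J.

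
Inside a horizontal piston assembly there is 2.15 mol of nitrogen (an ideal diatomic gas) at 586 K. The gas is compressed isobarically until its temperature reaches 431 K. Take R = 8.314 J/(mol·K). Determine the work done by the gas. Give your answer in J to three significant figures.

Isobaric: W = P ΔV = nR ΔT.
W = (2.15)(8.314)(431 − 586) = -2771 J.

W ≈ -2770 J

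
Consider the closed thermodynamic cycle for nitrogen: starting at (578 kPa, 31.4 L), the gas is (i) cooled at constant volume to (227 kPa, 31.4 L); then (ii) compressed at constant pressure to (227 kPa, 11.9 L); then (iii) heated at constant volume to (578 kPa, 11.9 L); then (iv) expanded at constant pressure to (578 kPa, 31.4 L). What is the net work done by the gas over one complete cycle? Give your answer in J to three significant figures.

Constant-volume legs do no work.
W(ii) = (227)(11.9 − 31.4) = -4426 J; W(iv) = (578)(31.4 − 11.9) = 11271 J.
W_net = -4426 + 11271 = 6844 J (the clockwise enclosed area).

W_net ≈ 6840 J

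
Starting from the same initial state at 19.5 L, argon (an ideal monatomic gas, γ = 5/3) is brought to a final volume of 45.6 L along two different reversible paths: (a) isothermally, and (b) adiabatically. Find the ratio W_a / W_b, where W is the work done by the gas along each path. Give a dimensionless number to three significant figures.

Path (a) isothermal: W = P₁V₁ ln(V₂/V₁) → W_a/(P₁V₁) = 0.8495.
Path (b) adiabatic: W = P₁V₁(1 − (V₁/V₂)^(γ−1))/(γ−1) → W_b/(P₁V₁) = 0.6486.
W_a / W_b = 0.8495 / 0.6486 = 1.31.

W_a / W_b ≈ 1.31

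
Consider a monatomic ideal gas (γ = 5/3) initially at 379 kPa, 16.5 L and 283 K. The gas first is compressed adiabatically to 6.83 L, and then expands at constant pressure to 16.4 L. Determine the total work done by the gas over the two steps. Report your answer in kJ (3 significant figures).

Step 1 (adiabatic): W = (P₁V₁ − P₂V₂)/(γ−1) = (6254 − 11259)/0.667 = -7508 J.
After step 1: P = 1648 kPa, V = 6.83 L, T = 509.5 K.
Step 2 (isobaric): W = PΔV = (1648 kPa)(16.4 − 6.83 L) = 15776 J.
W_total = -7508 + 15776 = 8268 J.

W_total ≈ 8.27 kJ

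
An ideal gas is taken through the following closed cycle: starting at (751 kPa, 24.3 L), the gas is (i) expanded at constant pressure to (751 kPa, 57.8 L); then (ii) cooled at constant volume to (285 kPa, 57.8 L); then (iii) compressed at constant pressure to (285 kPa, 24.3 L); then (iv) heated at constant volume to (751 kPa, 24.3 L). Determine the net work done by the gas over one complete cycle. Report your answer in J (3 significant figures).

W_net ≈ 15600 J

Constant-volume legs do no work.
W(i) = (751)(57.8 − 24.3) = 25158 J; W(iii) = (285)(24.3 − 57.8) = -9548 J.
W_net = 25158 − 9548 = 15611 J (the clockwise enclosed area).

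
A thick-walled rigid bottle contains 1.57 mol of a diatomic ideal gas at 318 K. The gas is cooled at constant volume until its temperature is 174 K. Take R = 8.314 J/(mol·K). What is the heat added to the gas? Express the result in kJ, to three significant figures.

Constant volume ⇒ W = 0, so Q = ΔU = nCᵥΔT with Cᵥ = 5R/2 = 20.79 J/(mol·K).
ΔU = (1.57)(20.79)(174 − 318) = -4699 J.

Q ≈ -4.70 kJ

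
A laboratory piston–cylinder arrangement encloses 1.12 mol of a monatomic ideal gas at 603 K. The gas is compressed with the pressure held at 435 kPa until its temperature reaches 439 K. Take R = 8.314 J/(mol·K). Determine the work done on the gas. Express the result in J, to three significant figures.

Isobaric: W = P ΔV = nR ΔT.
W = (1.12)(8.314)(439 − 603) = -1527 J.
Work on gas = −W_by = 1527 J.

W ≈ 1530 J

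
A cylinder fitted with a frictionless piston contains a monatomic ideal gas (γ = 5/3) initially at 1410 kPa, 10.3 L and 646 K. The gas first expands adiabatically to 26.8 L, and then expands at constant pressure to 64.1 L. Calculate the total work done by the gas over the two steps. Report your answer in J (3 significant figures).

W_total ≈ 21000 J

Step 1 (adiabatic): W = (P₁V₁ − P₂V₂)/(γ−1) = (14523 − 7677)/0.667 = 10269 J.
After step 1: P = 286.5 kPa, V = 26.8 L, T = 341.5 K.
Step 2 (isobaric): W = PΔV = (286.5 kPa)(64.1 − 26.8 L) = 10685 J.
W_total = 10269 + 10685 = 20954 J.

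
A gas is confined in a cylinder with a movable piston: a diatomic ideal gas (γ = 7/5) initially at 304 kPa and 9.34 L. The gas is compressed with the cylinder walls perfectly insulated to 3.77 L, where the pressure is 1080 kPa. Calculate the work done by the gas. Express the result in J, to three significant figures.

Adiabatic: W = (P₁V₁ − P₂V₂)/(γ − 1) with γ = 7/5.
P₁V₁ = 2839 J, P₂V₂ = 4072 J.
W = (2839 − 4072) / 0.4 = -3081 J.

W ≈ -3080 J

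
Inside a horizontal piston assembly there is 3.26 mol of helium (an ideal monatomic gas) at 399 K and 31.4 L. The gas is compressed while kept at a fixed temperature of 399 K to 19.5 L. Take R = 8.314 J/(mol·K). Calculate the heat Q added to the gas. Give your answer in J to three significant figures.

Isothermal ⇒ ΔU = 0, so Q = W = nRT ln(V₂/V₁).
Q = (3.26)(8.314)(399) ln(19.5/31.4) = 10814 × -0.4764 = -5152 J.

Q ≈ -5150 J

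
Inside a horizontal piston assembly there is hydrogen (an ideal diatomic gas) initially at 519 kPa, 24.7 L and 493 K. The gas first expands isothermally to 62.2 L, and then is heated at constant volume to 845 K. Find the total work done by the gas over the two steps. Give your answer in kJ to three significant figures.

W_total ≈ 11.8 kJ

Step 1 (isothermal): W = P₁V₁ ln(V₂/V₁) = (12819) ln(62.2/24.7) = 11839 J.
Step 2 (isochoric): W = 0 (constant volume).
W_total = 11839 + 0 = 11839 J.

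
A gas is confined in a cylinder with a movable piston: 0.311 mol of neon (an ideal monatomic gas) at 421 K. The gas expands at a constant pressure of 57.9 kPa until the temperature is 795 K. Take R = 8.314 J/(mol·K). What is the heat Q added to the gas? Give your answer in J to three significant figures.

Isobaric: W = nRΔT = (0.311)(8.314)(374) = 967 J.
ΔU = nCᵥΔT with Cᵥ = 3R/2: ΔU = (0.311)(12.47)(374) = 1451 J.
Q = ΔU + W = 1451 + 967 = 2418 J.

Q ≈ 2420 J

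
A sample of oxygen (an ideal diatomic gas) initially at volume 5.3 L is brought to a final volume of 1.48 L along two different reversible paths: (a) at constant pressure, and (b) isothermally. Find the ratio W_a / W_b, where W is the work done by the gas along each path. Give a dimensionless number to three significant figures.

W_a / W_b ≈ 0.565

Path (a) isobaric: W = P₁(V₂ − V₁) → W_a/(P₁V₁) = -0.7208.
Path (b) isothermal: W = P₁V₁ ln(V₂/V₁) → W_b/(P₁V₁) = -1.276.
W_a / W_b = -0.7208 / -1.276 = 0.565.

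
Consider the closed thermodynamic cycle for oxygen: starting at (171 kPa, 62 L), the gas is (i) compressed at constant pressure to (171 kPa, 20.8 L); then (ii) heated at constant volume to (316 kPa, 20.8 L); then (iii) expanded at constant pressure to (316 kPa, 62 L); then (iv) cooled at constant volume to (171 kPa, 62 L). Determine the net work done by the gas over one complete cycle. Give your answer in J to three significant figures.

Constant-volume legs do no work.
W(i) = (171)(20.8 − 62) = -7045 J; W(iii) = (316)(62 − 20.8) = 13019 J.
W_net = -7045 + 13019 = 5974 J (the clockwise enclosed area).

W_net ≈ 5970 J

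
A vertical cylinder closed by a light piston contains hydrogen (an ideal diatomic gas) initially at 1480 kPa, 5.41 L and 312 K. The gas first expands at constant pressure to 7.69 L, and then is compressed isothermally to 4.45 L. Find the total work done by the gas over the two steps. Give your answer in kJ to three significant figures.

W_total ≈ -2.85 kJ

Step 1 (isobaric): W = PΔV = (1480 kPa)(7.69 − 5.41 L) = 3374 J.
After step 1: P = 1480 kPa, V = 7.69 L, T = 443.5 K.
Step 2 (isothermal): W = P₁V₁ ln(V₂/V₁) = (11381) ln(4.45/7.69) = -6226 J.
W_total = 3374 − 6226 = -2851 J.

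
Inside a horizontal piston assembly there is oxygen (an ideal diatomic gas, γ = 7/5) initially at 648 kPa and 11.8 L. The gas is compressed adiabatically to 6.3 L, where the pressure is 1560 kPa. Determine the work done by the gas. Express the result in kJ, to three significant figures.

W ≈ -5.45 kJ

Adiabatic: W = (P₁V₁ − P₂V₂)/(γ − 1) with γ = 7/5.
P₁V₁ = 7646 J, P₂V₂ = 9828 J.
W = (7646 − 9828) / 0.4 = -5454 J.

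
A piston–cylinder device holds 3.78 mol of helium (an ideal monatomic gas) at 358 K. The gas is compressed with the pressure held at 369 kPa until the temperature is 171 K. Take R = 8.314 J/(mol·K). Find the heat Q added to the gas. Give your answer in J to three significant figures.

Isobaric: W = nRΔT = (3.78)(8.314)(-187) = -5877 J.
ΔU = nCᵥΔT with Cᵥ = 3R/2: ΔU = (3.78)(12.47)(-187) = -8815 J.
Q = ΔU + W = -8815 − 5877 = -14692 J.

Q ≈ -14700 J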